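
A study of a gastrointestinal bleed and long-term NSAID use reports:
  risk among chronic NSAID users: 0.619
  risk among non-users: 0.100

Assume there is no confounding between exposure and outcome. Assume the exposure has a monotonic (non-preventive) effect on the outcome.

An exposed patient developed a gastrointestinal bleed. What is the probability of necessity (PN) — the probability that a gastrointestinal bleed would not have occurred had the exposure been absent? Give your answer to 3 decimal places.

PN ≈ 0.838

Let p₁ = 0.619, p₀ = 0.1.
Under exogeneity and monotonicity, PN = (p₁ − p₀) / p₁.
PN = (0.619 − 0.1) / 0.619 = 0.519 / 0.619 ≈ 0.8384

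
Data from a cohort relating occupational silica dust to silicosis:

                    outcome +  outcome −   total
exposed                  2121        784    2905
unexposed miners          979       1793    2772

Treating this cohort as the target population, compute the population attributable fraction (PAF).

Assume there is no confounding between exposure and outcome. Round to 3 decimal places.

PAF ≈ 0.353

p₁ = P(outcome | exposed) = 2121/2905 = 0.73012
p₀ = P(outcome | unexposed) = 979/2772 = 0.35317
Exposure prevalence π = 2905/5677 = 0.51171; overall risk P(Y=1) = 0.54606.
Under exogeneity, PAF = [P(Y=1) − p₀]/P(Y=1).
PAF = (0.54606 − 0.35317) / 0.54606 ≈ 0.3532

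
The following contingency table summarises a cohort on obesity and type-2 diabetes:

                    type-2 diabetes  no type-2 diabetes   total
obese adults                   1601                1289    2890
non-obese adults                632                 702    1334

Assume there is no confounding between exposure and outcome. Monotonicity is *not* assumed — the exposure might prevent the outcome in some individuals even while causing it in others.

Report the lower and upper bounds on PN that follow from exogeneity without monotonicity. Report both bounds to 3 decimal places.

p₁ = P(outcome | exposed) = 1601/2890 = 0.55398
p₀ = P(outcome | unexposed) = 632/1334 = 0.47376
Under exogeneity alone the bounds on PN are max{0,(p₁−p₀)/p₁} ≤ PN ≤ min{1,(1−p₀)/p₁}.
  lower = (p₁ − p₀)/p₁ = 0.080216 / 0.55398 ≈ 0.1448
  upper = min{1, (1 − p₀)/p₁} = 0.52624 / 0.55398 ≈ 0.9499

0.145 ≤ PN ≤ 0.950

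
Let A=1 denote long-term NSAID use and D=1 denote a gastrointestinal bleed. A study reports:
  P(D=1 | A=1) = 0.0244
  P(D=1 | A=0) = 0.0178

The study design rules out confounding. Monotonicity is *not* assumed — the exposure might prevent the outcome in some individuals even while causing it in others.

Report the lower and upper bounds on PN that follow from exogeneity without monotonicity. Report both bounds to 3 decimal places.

0.270 ≤ PN ≤ 1.000

Let p₁ = 0.0244, p₀ = 0.0178.
Under exogeneity alone the bounds on PN are max{0,(p₁−p₀)/p₁} ≤ PN ≤ min{1,(1−p₀)/p₁}.
  lower = (p₁ − p₀)/p₁ = 0.0066 / 0.0244 ≈ 0.2705
  upper = min{1, (1 − p₀)/p₁} = 0.9822 / 0.0244 ≈ 40.2541 → capped at 1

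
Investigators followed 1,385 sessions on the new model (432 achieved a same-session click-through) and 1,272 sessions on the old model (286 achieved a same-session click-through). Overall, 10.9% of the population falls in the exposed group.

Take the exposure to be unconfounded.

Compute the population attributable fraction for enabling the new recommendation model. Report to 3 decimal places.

p₁ = P(outcome | exposed) = 432/1385 = 0.31191
p₀ = P(outcome | unexposed) = 286/1272 = 0.22484
Overall risk P(Y=1) = π·p₁ + (1−π)·p₀ = 0.109×0.31191 + 0.891×0.22484 = 0.23433.
Under exogeneity, PAF = [P(Y=1) − p₀] / P(Y=1).
PAF = (0.23433 − 0.22484) / 0.23433 ≈ 0.0405

PAF ≈ 0.041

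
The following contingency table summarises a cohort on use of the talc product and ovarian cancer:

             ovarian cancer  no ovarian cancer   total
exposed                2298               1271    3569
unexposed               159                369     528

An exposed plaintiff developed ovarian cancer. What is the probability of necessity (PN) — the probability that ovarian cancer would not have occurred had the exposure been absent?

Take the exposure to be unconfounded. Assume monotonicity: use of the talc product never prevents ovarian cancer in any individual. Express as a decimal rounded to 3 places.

PN ≈ 0.532

p₁ = P(outcome | exposed) = 2298/3569 = 0.64388
p₀ = P(outcome | unexposed) = 159/528 = 0.30114
Under exogeneity and monotonicity, PN = (p₁ − p₀)/p₁.
PN = (0.64388 − 0.30114) / 0.64388 ≈ 0.5323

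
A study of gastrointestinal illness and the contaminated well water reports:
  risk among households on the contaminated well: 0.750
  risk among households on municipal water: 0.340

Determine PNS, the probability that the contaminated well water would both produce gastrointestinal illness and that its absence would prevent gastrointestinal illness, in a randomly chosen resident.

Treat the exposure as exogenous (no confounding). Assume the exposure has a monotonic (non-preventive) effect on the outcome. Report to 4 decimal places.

Let p₁ = 0.75, p₀ = 0.34.
Under exogeneity and monotonicity, PNS = p₁ − p₀.
PNS = 0.75 − 0.34 = 0.41

PNS ≈ 0.4100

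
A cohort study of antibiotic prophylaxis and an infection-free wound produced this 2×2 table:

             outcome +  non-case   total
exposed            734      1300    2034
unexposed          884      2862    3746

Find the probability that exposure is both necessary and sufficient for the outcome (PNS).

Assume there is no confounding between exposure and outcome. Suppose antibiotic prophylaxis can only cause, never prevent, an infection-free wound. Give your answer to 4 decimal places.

p₁ = P(outcome | exposed) = 734/2034 = 0.36087
p₀ = P(outcome | unexposed) = 884/3746 = 0.23599
Under exogeneity and monotonicity, PNS = p₁ − p₀.
PNS = 0.36087 − 0.23599 = 0.12488

PNS ≈ 0.1249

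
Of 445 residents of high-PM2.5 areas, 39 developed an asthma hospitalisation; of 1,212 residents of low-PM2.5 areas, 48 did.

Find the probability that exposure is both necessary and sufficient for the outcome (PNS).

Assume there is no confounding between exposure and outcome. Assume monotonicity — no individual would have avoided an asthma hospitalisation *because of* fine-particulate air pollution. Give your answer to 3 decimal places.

PNS ≈ 0.048

p₁ = P(outcome | exposed) = 39/445 = 0.08764
p₀ = P(outcome | unexposed) = 48/1212 = 0.039604
Under exogeneity and monotonicity, PNS = p₁ − p₀.
PNS = 0.08764 − 0.039604 = 0.048036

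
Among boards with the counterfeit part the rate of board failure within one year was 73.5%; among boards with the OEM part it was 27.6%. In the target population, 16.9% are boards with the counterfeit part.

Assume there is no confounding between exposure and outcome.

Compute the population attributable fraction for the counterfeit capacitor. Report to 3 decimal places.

PAF ≈ 0.219

p₁ = 0.735, p₀ = 0.276.
Overall risk P(Y=1) = π·p₁ + (1−π)·p₀ = 0.169×0.735 + 0.831×0.276 = 0.35357.
Under exogeneity, PAF = [P(Y=1) − p₀] / P(Y=1).
PAF = (0.35357 − 0.276) / 0.35357 ≈ 0.2194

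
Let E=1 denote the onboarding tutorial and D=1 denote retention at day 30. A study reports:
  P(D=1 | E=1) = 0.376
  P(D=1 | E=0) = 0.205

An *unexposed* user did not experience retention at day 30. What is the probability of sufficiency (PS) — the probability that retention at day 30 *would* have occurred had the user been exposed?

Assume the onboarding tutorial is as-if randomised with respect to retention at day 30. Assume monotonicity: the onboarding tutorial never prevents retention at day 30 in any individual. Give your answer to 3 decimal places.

PS ≈ 0.215

Let p₁ = 0.376, p₀ = 0.205.
Under exogeneity and monotonicity, PS = (p₁ − p₀) / (1 − p₀).
PS = (0.376 − 0.205) / (1 − 0.205) = 0.171 / 0.795 ≈ 0.2151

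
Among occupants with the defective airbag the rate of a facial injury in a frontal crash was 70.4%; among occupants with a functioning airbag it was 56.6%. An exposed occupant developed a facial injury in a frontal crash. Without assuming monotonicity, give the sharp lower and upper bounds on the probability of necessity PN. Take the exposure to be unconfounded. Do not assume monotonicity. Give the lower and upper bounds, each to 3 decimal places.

p₁ = 0.704, p₀ = 0.566.
Under exogeneity alone the bounds on PN are max{0,(p₁−p₀)/p₁} ≤ PN ≤ min{1,(1−p₀)/p₁}.
  lower = (p₁ − p₀)/p₁ = 0.138 / 0.704 ≈ 0.1960
  upper = min{1, (1 − p₀)/p₁} = 0.434 / 0.704 ≈ 0.6165

0.196 ≤ PN ≤ 0.616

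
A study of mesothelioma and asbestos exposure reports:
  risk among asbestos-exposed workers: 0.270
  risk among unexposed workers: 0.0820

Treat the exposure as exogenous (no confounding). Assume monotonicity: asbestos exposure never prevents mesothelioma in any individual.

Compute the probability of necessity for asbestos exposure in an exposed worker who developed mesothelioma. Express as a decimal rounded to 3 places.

Let p₁ = 0.27, p₀ = 0.082.
Under exogeneity and monotonicity, PN = (p₁ − p₀) / p₁.
PN = (0.27 − 0.082) / 0.27 = 0.188 / 0.27 ≈ 0.6963

PN ≈ 0.696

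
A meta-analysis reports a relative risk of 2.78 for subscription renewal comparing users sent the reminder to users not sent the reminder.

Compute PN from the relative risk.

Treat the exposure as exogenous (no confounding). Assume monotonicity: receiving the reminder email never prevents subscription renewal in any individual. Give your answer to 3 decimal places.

Under exogeneity and monotonicity, PN = (RR − 1) / RR = 1 − 1/RR.
PN = (2.78 − 1) / 2.78 = 1.78 / 2.78 ≈ 0.6403

PN ≈ 0.640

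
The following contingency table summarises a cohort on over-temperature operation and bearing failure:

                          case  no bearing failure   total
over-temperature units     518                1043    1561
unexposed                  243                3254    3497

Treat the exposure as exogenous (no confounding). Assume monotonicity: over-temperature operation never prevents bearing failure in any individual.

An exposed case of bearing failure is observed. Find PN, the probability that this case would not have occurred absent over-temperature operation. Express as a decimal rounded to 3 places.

PN ≈ 0.791

p₁ = P(outcome | exposed) = 518/1561 = 0.33184
p₀ = P(outcome | unexposed) = 243/3497 = 0.069488
Under exogeneity and monotonicity, PN = (p₁ − p₀)/p₁.
PN = (0.33184 − 0.069488) / 0.33184 ≈ 0.7906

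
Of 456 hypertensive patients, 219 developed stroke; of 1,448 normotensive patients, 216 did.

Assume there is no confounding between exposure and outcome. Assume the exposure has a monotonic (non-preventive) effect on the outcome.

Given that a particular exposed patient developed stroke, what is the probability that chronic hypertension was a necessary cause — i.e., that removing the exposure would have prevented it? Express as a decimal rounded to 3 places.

p₁ = P(outcome | exposed) = 219/456 = 0.48026
p₀ = P(outcome | unexposed) = 216/1448 = 0.14917
Under exogeneity and monotonicity, PN = (p₁ − p₀) / p₁.
PN = (0.48026 − 0.14917) / 0.48026 = 0.33109 / 0.48026 ≈ 0.6894

PN ≈ 0.689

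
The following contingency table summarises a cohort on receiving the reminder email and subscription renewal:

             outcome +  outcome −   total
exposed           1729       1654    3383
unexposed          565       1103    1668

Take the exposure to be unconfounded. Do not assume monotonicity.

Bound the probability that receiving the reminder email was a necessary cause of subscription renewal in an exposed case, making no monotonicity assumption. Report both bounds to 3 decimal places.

0.337 ≤ PN ≤ 1.000

p₁ = P(outcome | exposed) = 1729/3383 = 0.51108
p₀ = P(outcome | unexposed) = 565/1668 = 0.33873
Under exogeneity alone the bounds on PN are max{0,(p₁−p₀)/p₁} ≤ PN ≤ min{1,(1−p₀)/p₁}.
  lower = (p₁ − p₀)/p₁ = 0.17236 / 0.51108 ≈ 0.3372
  upper = min{1, (1 − p₀)/p₁} = 0.66127 / 0.51108 ≈ 1.2939 → capped at 1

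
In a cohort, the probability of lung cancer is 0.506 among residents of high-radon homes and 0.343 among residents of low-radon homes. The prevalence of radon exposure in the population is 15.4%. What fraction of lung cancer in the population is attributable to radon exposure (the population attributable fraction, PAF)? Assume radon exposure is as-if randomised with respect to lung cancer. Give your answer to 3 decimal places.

Let p₁ = 0.506, p₀ = 0.343.
Overall risk P(Y=1) = π·p₁ + (1−π)·p₀ = 0.154×0.506 + 0.846×0.343 = 0.3681.
Under exogeneity, PAF = [P(Y=1) − p₀] / P(Y=1).
PAF = (0.3681 − 0.343) / 0.3681 ≈ 0.0682

PAF ≈ 0.068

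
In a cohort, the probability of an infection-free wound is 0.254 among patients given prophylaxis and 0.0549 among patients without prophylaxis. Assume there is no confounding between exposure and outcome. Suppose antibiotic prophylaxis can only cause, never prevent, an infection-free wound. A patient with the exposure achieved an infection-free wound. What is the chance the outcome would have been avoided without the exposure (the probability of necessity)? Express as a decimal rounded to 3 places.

Let p₁ = 0.254, p₀ = 0.0549.
Under exogeneity and monotonicity, PN = (p₁ − p₀) / p₁.
PN = (0.254 − 0.0549) / 0.254 = 0.1991 / 0.254 ≈ 0.7839

PN ≈ 0.784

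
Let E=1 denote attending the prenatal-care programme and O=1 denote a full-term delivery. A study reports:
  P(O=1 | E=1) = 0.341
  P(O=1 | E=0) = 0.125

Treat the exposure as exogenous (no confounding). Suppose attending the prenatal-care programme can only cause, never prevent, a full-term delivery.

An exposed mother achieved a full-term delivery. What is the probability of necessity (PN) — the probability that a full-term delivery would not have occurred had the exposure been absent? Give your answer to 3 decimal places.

PN ≈ 0.633

Let p₁ = 0.341, p₀ = 0.125.
Under exogeneity and monotonicity, PN = (p₁ − p₀) / p₁.
PN = (0.341 − 0.125) / 0.341 = 0.216 / 0.341 ≈ 0.6334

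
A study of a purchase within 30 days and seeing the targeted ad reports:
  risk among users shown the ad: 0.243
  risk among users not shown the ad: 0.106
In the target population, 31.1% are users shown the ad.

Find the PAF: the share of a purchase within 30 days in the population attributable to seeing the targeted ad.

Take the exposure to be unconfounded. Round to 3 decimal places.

PAF ≈ 0.287

Let p₁ = 0.243, p₀ = 0.106.
Overall risk P(Y=1) = π·p₁ + (1−π)·p₀ = 0.311×0.243 + 0.689×0.106 = 0.14861.
Under exogeneity, PAF = [P(Y=1) − p₀] / P(Y=1).
PAF = (0.14861 − 0.106) / 0.14861 ≈ 0.2867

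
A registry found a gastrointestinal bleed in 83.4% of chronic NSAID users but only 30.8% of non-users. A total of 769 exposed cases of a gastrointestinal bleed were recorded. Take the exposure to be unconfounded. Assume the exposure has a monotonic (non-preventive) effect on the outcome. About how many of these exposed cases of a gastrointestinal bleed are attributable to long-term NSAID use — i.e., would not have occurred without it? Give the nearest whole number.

about 485 cases

p₁ = 0.834, p₀ = 0.308.
PN = (p₁ − p₀)/p₁ = (0.834 − 0.308) / 0.834 ≈ 0.63070.
Attributable cases ≈ PN × (exposed cases) = 0.63070 × 769 ≈ 485.00.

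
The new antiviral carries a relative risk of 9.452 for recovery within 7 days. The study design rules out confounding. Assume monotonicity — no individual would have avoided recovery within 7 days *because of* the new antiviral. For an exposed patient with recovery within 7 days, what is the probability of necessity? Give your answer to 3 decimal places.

PN ≈ 0.894

Under exogeneity and monotonicity, PN = (RR − 1) / RR = 1 − 1/RR.
PN = (9.452 − 1) / 9.452 = 8.452 / 9.452 ≈ 0.8942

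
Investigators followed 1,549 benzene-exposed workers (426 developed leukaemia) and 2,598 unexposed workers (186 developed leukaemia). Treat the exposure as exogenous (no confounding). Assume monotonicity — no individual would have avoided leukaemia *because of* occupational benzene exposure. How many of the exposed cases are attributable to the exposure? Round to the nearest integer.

p₁ = P(outcome | exposed) = 426/1549 = 0.27502
p₀ = P(outcome | unexposed) = 186/2598 = 0.071594
PN = (p₁ − p₀)/p₁ = (0.27502 − 0.071594) / 0.27502 ≈ 0.73968.
Attributable cases ≈ PN × (exposed cases) = 0.73968 × 426 ≈ 315.10.

about 315 cases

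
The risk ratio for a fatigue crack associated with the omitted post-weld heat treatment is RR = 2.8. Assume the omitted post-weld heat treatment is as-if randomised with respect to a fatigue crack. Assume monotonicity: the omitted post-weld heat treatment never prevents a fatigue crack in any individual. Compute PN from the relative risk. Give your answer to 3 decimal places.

Under exogeneity and monotonicity, PN = (RR − 1) / RR = 1 − 1/RR.
PN = (2.8 − 1) / 2.8 = 1.8 / 2.8 ≈ 0.6429

PN ≈ 0.643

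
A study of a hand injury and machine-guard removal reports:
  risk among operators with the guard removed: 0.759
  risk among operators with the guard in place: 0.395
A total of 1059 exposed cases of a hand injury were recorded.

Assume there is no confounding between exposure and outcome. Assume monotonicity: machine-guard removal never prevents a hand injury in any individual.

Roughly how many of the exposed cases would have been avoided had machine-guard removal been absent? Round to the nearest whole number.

about 508 cases

Let p₁ = 0.759, p₀ = 0.395.
PN = (p₁ − p₀)/p₁ = (0.759 − 0.395) / 0.759 ≈ 0.47958.
Attributable cases ≈ PN × (exposed cases) = 0.47958 × 1059 ≈ 507.87.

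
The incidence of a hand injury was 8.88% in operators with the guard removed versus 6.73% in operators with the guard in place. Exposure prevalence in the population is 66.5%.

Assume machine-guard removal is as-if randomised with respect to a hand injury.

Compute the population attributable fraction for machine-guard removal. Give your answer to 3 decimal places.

p₁ = 0.0888, p₀ = 0.0673.
Overall risk P(Y=1) = π·p₁ + (1−π)·p₀ = 0.665×0.0888 + 0.335×0.0673 = 0.081598.
Under exogeneity, PAF = [P(Y=1) − p₀] / P(Y=1).
PAF = (0.081598 − 0.0673) / 0.081598 ≈ 0.1752

PAF ≈ 0.175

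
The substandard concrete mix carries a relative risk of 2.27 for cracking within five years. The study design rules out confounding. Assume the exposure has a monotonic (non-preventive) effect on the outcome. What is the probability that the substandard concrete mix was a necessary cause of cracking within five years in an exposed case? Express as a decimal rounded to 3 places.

PN ≈ 0.559

Under exogeneity and monotonicity, PN = (RR − 1) / RR = 1 − 1/RR.
PN = (2.27 − 1) / 2.27 = 1.27 / 2.27 ≈ 0.5595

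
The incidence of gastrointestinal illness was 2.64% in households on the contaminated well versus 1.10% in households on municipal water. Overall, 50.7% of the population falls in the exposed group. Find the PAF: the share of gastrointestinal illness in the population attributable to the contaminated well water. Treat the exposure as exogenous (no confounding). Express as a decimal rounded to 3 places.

p₁ = 0.0264, p₀ = 0.011.
Overall risk P(Y=1) = π·p₁ + (1−π)·p₀ = 0.507×0.0264 + 0.493×0.011 = 0.018808.
Under exogeneity, PAF = [P(Y=1) − p₀] / P(Y=1).
PAF = (0.018808 − 0.011) / 0.018808 ≈ 0.4151

PAF ≈ 0.415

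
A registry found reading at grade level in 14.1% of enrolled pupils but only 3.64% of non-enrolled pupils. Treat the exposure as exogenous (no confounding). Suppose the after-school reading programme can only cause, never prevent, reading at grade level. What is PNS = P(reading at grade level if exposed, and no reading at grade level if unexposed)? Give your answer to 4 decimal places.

p₁ = 0.141, p₀ = 0.0364.
Under exogeneity and monotonicity, PNS = p₁ − p₀.
PNS = 0.141 − 0.0364 = 0.1046

PNS ≈ 0.1046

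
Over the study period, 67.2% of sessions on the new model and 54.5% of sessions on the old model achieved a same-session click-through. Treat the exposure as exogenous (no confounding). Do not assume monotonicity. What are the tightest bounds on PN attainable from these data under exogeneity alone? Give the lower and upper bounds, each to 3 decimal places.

0.189 ≤ PN ≤ 0.677

p₁ = 0.672, p₀ = 0.545.
Under exogeneity alone the bounds on PN are max{0,(p₁−p₀)/p₁} ≤ PN ≤ min{1,(1−p₀)/p₁}.
  lower = (p₁ − p₀)/p₁ = 0.127 / 0.672 ≈ 0.1890
  upper = min{1, (1 − p₀)/p₁} = 0.455 / 0.672 ≈ 0.6771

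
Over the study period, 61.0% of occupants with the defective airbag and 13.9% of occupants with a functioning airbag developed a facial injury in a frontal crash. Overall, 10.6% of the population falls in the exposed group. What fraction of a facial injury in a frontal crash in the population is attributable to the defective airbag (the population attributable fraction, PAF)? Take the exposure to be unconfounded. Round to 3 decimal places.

p₁ = 0.61, p₀ = 0.139.
Overall risk P(Y=1) = π·p₁ + (1−π)·p₀ = 0.106×0.61 + 0.894×0.139 = 0.18893.
Under exogeneity, PAF = [P(Y=1) − p₀] / P(Y=1).
PAF = (0.18893 − 0.139) / 0.18893 ≈ 0.2643

PAF ≈ 0.264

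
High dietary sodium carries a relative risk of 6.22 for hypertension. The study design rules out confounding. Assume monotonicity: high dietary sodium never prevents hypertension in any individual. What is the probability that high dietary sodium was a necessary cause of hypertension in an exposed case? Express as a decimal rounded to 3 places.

Under exogeneity and monotonicity, PN = (RR − 1) / RR = 1 − 1/RR.
PN = (6.22 − 1) / 6.22 = 5.22 / 6.22 ≈ 0.8392

PN ≈ 0.839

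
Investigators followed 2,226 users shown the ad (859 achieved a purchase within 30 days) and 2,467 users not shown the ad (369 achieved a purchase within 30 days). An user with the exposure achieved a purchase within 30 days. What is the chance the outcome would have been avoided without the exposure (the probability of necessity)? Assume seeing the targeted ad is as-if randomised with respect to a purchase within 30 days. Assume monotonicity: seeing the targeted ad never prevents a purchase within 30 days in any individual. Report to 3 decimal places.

PN ≈ 0.612

p₁ = P(outcome | exposed) = 859/2226 = 0.38589
p₀ = P(outcome | unexposed) = 369/2467 = 0.14957
Under exogeneity and monotonicity, PN = (p₁ − p₀) / p₁.
PN = (0.38589 − 0.14957) / 0.38589 = 0.23632 / 0.38589 ≈ 0.6124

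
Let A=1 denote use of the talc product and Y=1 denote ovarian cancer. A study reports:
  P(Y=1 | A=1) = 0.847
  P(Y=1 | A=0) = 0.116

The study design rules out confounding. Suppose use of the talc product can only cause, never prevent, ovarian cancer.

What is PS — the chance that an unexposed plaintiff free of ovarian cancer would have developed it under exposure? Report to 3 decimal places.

PS ≈ 0.827

Let p₁ = 0.847, p₀ = 0.116.
Under exogeneity and monotonicity, PS = (p₁ − p₀) / (1 − p₀).
PS = (0.847 − 0.116) / (1 − 0.116) = 0.731 / 0.884 ≈ 0.8269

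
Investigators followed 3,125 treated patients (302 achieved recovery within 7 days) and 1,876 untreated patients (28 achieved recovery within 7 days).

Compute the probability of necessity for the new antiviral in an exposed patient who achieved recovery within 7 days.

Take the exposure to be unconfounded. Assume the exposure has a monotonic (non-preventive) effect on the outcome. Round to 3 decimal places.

p₁ = P(outcome | exposed) = 302/3125 = 0.09664
p₀ = P(outcome | unexposed) = 28/1876 = 0.014925
Under exogeneity and monotonicity, PN = (p₁ − p₀) / p₁.
PN = (0.09664 − 0.014925) / 0.09664 = 0.081715 / 0.09664 ≈ 0.8456

PN ≈ 0.846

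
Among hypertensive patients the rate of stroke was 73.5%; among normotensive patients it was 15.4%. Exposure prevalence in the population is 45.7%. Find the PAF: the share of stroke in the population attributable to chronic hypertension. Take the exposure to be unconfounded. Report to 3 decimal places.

PAF ≈ 0.633

p₁ = 0.735, p₀ = 0.154.
Overall risk P(Y=1) = π·p₁ + (1−π)·p₀ = 0.457×0.735 + 0.543×0.154 = 0.41952.
Under exogeneity, PAF = [P(Y=1) − p₀] / P(Y=1).
PAF = (0.41952 − 0.154) / 0.41952 ≈ 0.6329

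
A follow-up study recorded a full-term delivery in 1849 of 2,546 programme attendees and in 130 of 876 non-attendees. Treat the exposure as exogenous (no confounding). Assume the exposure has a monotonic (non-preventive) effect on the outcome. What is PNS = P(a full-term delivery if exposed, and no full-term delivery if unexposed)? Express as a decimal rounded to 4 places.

PNS ≈ 0.5778

p₁ = P(outcome | exposed) = 1849/2546 = 0.72624
p₀ = P(outcome | unexposed) = 130/876 = 0.1484
Under exogeneity and monotonicity, PNS = p₁ − p₀.
PNS = 0.72624 − 0.1484 = 0.57784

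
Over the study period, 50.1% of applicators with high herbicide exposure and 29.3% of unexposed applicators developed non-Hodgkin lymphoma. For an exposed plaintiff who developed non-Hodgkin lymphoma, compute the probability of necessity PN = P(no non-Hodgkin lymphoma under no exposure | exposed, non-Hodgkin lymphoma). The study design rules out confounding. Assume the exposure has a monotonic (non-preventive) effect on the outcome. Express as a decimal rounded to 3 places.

p₁ = 0.501, p₀ = 0.293.
Under exogeneity and monotonicity, PN = (p₁ − p₀) / p₁.
PN = (0.501 − 0.293) / 0.501 = 0.208 / 0.501 ≈ 0.4152

PN ≈ 0.415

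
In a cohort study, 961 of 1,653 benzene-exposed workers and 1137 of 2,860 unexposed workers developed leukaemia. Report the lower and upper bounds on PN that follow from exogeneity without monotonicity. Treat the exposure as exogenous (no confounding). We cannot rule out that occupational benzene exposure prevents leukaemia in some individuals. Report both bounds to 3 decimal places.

0.316 ≤ PN ≤ 1.000

p₁ = P(outcome | exposed) = 961/1653 = 0.58137
p₀ = P(outcome | unexposed) = 1137/2860 = 0.39755
Under exogeneity alone the bounds on PN are max{0,(p₁−p₀)/p₁} ≤ PN ≤ min{1,(1−p₀)/p₁}.
  lower = (p₁ − p₀)/p₁ = 0.18381 / 0.58137 ≈ 0.3162
  upper = min{1, (1 − p₀)/p₁} = 0.60245 / 0.58137 ≈ 1.0363 → capped at 1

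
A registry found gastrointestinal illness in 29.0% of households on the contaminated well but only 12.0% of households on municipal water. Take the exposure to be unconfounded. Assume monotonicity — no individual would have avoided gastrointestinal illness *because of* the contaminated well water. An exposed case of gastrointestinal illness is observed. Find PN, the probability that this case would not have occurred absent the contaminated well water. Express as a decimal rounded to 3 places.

PN ≈ 0.586

p₁ = 0.29, p₀ = 0.12.
Under exogeneity and monotonicity, PN = (p₁ − p₀) / p₁.
PN = (0.29 − 0.12) / 0.29 = 0.17 / 0.29 ≈ 0.5862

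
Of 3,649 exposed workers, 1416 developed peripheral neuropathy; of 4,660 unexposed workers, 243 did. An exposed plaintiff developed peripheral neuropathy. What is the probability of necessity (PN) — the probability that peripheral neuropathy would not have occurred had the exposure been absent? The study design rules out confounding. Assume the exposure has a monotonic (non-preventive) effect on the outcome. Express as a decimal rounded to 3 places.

p₁ = P(outcome | exposed) = 1416/3649 = 0.38805
p₀ = P(outcome | unexposed) = 243/4660 = 0.052146
Under exogeneity and monotonicity, PN = (p₁ − p₀) / p₁.
PN = (0.38805 − 0.052146) / 0.38805 = 0.33591 / 0.38805 ≈ 0.8656

PN ≈ 0.866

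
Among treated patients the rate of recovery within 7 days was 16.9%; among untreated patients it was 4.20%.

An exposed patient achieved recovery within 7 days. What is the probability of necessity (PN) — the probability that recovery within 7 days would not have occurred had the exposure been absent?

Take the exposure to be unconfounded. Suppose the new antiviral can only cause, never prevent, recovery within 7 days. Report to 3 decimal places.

p₁ = 0.169, p₀ = 0.042.
Under exogeneity and monotonicity, PN = (p₁ − p₀) / p₁.
PN = (0.169 − 0.042) / 0.169 = 0.127 / 0.169 ≈ 0.7515

PN ≈ 0.751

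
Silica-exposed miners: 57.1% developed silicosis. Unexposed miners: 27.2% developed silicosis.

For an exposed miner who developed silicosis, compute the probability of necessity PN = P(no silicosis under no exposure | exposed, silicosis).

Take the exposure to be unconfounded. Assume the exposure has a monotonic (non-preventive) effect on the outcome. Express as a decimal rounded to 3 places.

p₁ = 0.571, p₀ = 0.272.
Under exogeneity and monotonicity, PN = (p₁ − p₀) / p₁.
PN = (0.571 − 0.272) / 0.571 = 0.299 / 0.571 ≈ 0.5236

PN ≈ 0.524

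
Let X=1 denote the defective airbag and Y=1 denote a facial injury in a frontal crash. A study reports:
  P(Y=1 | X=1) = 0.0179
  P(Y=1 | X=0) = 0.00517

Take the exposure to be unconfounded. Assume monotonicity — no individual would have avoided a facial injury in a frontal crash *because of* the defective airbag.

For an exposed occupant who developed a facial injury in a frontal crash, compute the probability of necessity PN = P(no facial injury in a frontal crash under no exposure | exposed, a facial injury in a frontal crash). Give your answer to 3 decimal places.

Let p₁ = 0.0179, p₀ = 0.00517.
Under exogeneity and monotonicity, PN = (p₁ − p₀) / p₁.
PN = (0.0179 − 0.00517) / 0.0179 = 0.01273 / 0.0179 ≈ 0.7112

PN ≈ 0.711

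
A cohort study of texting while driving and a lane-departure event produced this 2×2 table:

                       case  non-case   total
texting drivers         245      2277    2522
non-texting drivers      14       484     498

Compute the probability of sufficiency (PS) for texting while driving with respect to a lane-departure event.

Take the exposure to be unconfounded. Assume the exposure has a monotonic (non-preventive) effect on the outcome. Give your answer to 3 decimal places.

PS ≈ 0.071

p₁ = P(outcome | exposed) = 245/2522 = 0.097145
p₀ = P(outcome | unexposed) = 14/498 = 0.028112
Under exogeneity and monotonicity, PS = (p₁ − p₀)/(1 − p₀).
PS = (0.097145 − 0.028112) / 0.97189 ≈ 0.0710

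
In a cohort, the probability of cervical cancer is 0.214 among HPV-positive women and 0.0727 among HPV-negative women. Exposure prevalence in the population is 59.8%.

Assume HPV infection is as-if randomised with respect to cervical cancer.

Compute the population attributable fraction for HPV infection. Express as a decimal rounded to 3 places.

PAF ≈ 0.538

Let p₁ = 0.214, p₀ = 0.0727.
Overall risk P(Y=1) = π·p₁ + (1−π)·p₀ = 0.598×0.214 + 0.402×0.0727 = 0.1572.
Under exogeneity, PAF = [P(Y=1) − p₀] / P(Y=1).
PAF = (0.1572 − 0.0727) / 0.1572 ≈ 0.5375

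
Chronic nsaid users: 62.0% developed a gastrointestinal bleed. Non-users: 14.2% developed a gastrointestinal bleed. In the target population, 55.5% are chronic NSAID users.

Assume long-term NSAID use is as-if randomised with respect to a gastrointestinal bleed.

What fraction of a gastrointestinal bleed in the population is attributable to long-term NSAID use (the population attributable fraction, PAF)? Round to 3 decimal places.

PAF ≈ 0.651

p₁ = 0.62, p₀ = 0.142.
Overall risk P(Y=1) = π·p₁ + (1−π)·p₀ = 0.555×0.62 + 0.445×0.142 = 0.40729.
Under exogeneity, PAF = [P(Y=1) − p₀] / P(Y=1).
PAF = (0.40729 − 0.142) / 0.40729 ≈ 0.6514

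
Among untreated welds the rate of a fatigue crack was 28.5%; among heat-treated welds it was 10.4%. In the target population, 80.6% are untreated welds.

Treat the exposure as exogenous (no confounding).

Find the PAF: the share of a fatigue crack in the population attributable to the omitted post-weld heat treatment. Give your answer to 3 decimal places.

p₁ = 0.285, p₀ = 0.104.
Overall risk P(Y=1) = π·p₁ + (1−π)·p₀ = 0.806×0.285 + 0.194×0.104 = 0.24989.
Under exogeneity, PAF = [P(Y=1) − p₀] / P(Y=1).
PAF = (0.24989 − 0.104) / 0.24989 ≈ 0.5838

PAF ≈ 0.584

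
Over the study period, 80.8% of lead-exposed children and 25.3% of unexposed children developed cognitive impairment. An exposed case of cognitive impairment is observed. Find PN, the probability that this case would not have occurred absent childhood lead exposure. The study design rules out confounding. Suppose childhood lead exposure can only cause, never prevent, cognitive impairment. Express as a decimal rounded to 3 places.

PN ≈ 0.687

p₁ = 0.808, p₀ = 0.253.
Under exogeneity and monotonicity, PN = (p₁ − p₀) / p₁.
PN = (0.808 − 0.253) / 0.808 = 0.555 / 0.808 ≈ 0.6869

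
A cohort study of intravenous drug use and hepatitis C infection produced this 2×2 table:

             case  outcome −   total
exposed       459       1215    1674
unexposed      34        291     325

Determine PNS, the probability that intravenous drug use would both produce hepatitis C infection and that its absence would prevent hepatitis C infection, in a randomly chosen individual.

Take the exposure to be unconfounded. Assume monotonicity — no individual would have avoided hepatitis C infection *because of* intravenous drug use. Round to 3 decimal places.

PNS ≈ 0.170

p₁ = P(outcome | exposed) = 459/1674 = 0.27419
p₀ = P(outcome | unexposed) = 34/325 = 0.10462
Under exogeneity and monotonicity, PNS = p₁ − p₀.
PNS = 0.27419 − 0.10462 = 0.16958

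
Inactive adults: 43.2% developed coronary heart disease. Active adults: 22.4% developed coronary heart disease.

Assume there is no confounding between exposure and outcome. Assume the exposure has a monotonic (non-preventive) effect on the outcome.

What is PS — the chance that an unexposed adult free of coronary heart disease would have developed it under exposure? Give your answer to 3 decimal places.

PS ≈ 0.268

p₁ = 0.432, p₀ = 0.224.
Under exogeneity and monotonicity, PS = (p₁ − p₀) / (1 − p₀).
PS = (0.432 − 0.224) / (1 − 0.224) = 0.208 / 0.776 ≈ 0.2680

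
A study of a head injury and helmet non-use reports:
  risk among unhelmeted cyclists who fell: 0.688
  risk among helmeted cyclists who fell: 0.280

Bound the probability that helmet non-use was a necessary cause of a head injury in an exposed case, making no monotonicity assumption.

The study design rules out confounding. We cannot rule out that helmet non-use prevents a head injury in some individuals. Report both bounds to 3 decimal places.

0.593 ≤ PN ≤ 1.000

Let p₁ = 0.688, p₀ = 0.28.
Under exogeneity alone the bounds on PN are max{0,(p₁−p₀)/p₁} ≤ PN ≤ min{1,(1−p₀)/p₁}.
  lower = (p₁ − p₀)/p₁ = 0.408 / 0.688 ≈ 0.5930
  upper = min{1, (1 − p₀)/p₁} = 0.72 / 0.688 ≈ 1.0465 → capped at 1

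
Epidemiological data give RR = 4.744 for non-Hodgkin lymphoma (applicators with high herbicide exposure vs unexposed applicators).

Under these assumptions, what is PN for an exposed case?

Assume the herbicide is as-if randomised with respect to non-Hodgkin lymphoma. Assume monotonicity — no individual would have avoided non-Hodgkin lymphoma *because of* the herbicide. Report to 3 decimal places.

PN ≈ 0.789

Under exogeneity and monotonicity, PN = (RR − 1) / RR = 1 − 1/RR.
PN = (4.744 − 1) / 4.744 = 3.744 / 4.744 ≈ 0.7892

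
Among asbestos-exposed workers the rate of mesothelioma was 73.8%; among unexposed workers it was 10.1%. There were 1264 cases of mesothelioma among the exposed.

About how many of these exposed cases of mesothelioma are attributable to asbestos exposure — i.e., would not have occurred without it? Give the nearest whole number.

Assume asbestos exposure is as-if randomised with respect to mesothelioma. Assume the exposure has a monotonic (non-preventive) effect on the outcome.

about 1091 cases

p₁ = 0.738, p₀ = 0.101.
PN = (p₁ − p₀)/p₁ = (0.738 − 0.101) / 0.738 ≈ 0.86314.
Attributable cases ≈ PN × (exposed cases) = 0.86314 × 1264 ≈ 1091.01.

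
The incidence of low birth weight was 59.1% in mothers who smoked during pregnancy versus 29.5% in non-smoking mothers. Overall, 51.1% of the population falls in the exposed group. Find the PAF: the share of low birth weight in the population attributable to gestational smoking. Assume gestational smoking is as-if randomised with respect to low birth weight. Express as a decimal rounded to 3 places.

PAF ≈ 0.339

p₁ = 0.591, p₀ = 0.295.
Overall risk P(Y=1) = π·p₁ + (1−π)·p₀ = 0.511×0.591 + 0.489×0.295 = 0.44626.
Under exogeneity, PAF = [P(Y=1) − p₀] / P(Y=1).
PAF = (0.44626 − 0.295) / 0.44626 ≈ 0.3389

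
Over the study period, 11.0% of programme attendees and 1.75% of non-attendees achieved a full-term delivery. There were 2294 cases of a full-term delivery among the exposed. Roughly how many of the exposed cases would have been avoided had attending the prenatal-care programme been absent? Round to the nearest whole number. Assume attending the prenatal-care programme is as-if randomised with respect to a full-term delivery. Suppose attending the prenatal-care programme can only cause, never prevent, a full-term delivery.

p₁ = 0.11, p₀ = 0.0175.
PN = (p₁ − p₀)/p₁ = (0.11 − 0.0175) / 0.11 ≈ 0.84091.
Attributable cases ≈ PN × (exposed cases) = 0.84091 × 2294 ≈ 1929.05.

about 1929 cases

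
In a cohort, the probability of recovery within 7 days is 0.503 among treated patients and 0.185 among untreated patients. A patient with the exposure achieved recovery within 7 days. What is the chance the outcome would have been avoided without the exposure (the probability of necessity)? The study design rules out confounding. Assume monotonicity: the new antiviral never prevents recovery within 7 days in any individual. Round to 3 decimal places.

PN ≈ 0.632

Let p₁ = 0.503, p₀ = 0.185.
Under exogeneity and monotonicity, PN = (p₁ − p₀) / p₁.
PN = (0.503 − 0.185) / 0.503 = 0.318 / 0.503 ≈ 0.6322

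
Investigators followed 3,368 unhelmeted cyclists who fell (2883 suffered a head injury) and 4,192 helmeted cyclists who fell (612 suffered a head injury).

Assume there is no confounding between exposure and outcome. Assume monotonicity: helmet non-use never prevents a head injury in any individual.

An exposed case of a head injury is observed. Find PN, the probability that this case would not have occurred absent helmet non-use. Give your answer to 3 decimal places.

PN ≈ 0.829

p₁ = P(outcome | exposed) = 2883/3368 = 0.856
p₀ = P(outcome | unexposed) = 612/4192 = 0.14599
Under exogeneity and monotonicity, PN = (p₁ − p₀) / p₁.
PN = (0.856 − 0.14599) / 0.856 = 0.71001 / 0.856 ≈ 0.8294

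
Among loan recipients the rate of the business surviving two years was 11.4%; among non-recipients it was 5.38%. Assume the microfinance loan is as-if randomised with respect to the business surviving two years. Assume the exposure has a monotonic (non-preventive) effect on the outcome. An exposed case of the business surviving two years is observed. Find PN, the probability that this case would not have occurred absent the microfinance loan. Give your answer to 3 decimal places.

p₁ = 0.114, p₀ = 0.0538.
Under exogeneity and monotonicity, PN = (p₁ − p₀) / p₁.
PN = (0.114 − 0.0538) / 0.114 = 0.0602 / 0.114 ≈ 0.5281

PN ≈ 0.528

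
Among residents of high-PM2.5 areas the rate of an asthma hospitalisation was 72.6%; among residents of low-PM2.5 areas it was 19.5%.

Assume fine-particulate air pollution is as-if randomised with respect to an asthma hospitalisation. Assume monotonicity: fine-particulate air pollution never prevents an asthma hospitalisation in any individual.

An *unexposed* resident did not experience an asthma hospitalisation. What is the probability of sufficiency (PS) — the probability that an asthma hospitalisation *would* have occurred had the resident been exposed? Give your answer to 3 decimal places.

PS ≈ 0.660

p₁ = 0.726, p₀ = 0.195.
Under exogeneity and monotonicity, PS = (p₁ − p₀) / (1 − p₀).
PS = (0.726 − 0.195) / (1 − 0.195) = 0.531 / 0.805 ≈ 0.6596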